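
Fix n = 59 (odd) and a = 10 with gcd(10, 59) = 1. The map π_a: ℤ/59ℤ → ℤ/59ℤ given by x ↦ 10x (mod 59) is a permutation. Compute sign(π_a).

-1

Orbit of 54 under x↦10x: [54, 9, 31, 15, 32, 25, 14]… (length divides ord_59(10)).
Cycle type of π: 58 + 1; total 2 cycles.
2 cycles on 59: each ℓ→(−1)^(ℓ−1), product (−1)^57 = -1.
(10|59)_J = -1 (Zolotarev's lemma cross-check).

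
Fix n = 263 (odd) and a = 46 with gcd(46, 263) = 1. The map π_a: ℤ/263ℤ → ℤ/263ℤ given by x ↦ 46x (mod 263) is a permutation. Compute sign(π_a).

Trace 117: π^k(117) = [117, 122, 89, 149, 16, 210, 192] for k=0..6.
3 cycles of lengths [131, 131, 1].
sign(π) = (−1)^{n − #cycles} = (−1)^{263−3} = (−1)^260 = +1.
(46|263)_J = +1 (Zolotarev's lemma cross-check).

+1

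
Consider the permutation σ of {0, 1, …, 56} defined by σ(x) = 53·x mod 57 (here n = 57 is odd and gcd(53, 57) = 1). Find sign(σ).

Orbit of 8 under x↦53x: [8, 25, 14, 1, 53, 16, 50]… (length divides ord_57(53)).
Cycle type of π: 18×3 + 2 + 1; total 5 cycles.
5 cycles on 57: each ℓ→(−1)^(ℓ−1), product (−1)^52 = +1.

+1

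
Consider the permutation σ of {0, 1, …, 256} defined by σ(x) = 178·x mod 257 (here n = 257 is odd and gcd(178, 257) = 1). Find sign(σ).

Trace 68: π^k(68) = [68, 25, 81, 26, 2, 99, 146] for k=0..6.
π_178 has 3 disjoint cycles with lengths [128, 128, 1] on {0,…,256}.
Σ(ℓ_i−1) = 257−3 = 254; sign = (−1)^254 = +1.
The Jacobi symbol (178|257) = +1 (Zolotarev) agrees.

+1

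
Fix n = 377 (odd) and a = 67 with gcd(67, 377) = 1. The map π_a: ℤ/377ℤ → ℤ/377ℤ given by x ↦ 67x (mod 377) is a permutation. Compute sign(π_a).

-1

Trace 313: π^k(313) = [313, 236, 355, 34, 16, 318, 194] for k=0..6.
Cycle lengths of π_67 on ℤ/377ℤ: [84, 84, 84, 84, 14, 14, 12, 1]; 8 cycles in total.
377 − 8 = 369 transpositions; sign(π) = (−1)^369 = -1.
Zolotarev: (67|377) = -1, matching the cycle-count sign.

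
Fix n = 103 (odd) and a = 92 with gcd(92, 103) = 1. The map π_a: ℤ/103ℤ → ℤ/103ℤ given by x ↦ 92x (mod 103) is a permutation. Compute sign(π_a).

Trace 2: π^k(2) = [2, 81, 36, 16, 30, 82, 25] for k=0..6.
Decompose π into cycles: lengths [51, 51, 1] (3 cycles, including the fixed point 0).
3 cycles on 103: each ℓ→(−1)^(ℓ−1), product (−1)^100 = +1.

+1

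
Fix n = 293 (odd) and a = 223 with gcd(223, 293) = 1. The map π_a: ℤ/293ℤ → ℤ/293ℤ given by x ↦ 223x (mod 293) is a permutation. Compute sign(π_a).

-1

Start at x=107: 107 → 128 → 123 → 180 → 292 → 70 → 81 → … (one orbit).
2 cycles of lengths [292, 1].
2 cycles on 293: each ℓ→(−1)^(ℓ−1), product (−1)^291 = -1.
(223|293)_J = -1 (Zolotarev's lemma cross-check).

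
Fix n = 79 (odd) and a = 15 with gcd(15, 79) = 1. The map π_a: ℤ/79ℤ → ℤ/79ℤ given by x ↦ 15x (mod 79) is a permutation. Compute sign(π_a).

-1

Orbit of 61 under x↦15x: [61, 46, 58, 1, 15, 67, 57]… (length divides ord_79(15)).
π_15 has 4 disjoint cycles with lengths [26, 26, 26, 1] on {0,…,78}.
79 − 4 = 75 transpositions; sign(π) = (−1)^75 = -1.
The Jacobi symbol (15|79) = -1 (Zolotarev) agrees.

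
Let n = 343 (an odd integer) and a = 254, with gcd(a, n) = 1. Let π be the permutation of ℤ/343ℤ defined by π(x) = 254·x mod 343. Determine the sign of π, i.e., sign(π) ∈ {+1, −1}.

+1

Trace 331: π^k(331) = [331, 39, 302, 219, 60, 148, 205] for k=0..6.
The orbit structure of x ↦ 254x mod 343: 7 orbits of sizes [147, 147, 21, 21, 3, 3, 1].
343 − 7 = 336 transpositions; sign(π) = (−1)^336 = +1.
(254|343)_J = +1 (Zolotarev's lemma cross-check).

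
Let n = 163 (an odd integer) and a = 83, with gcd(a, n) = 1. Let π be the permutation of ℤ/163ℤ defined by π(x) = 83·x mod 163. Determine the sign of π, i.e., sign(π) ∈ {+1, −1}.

Trace 131: π^k(131) = [131, 115, 91, 55, 1, 83, 43] for k=0..6.
Cycle type of π: 81×2 + 1; total 3 cycles.
n − c = 163 − 3 = 160; sign = (−1)^160 = +1.

+1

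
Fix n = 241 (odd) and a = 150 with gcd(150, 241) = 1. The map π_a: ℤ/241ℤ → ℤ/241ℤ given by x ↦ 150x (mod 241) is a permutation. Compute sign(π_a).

+1

Orbit of 91 under x↦150x: [91, 154, 205, 143, 1, 150, 87]… (length divides ord_241(150)).
Cycle lengths of π_150 on ℤ/241ℤ: [10, 10, 10, 10, 10, 10, 10, 10, 10, 10, 10, 10, 10, 10, 10, 10, 10, 10, 10, 10, 10, 10, 10, 10, 1]; 25 cycles in total.
25 cycles on 241: each ℓ→(−1)^(ℓ−1), product (−1)^216 = +1.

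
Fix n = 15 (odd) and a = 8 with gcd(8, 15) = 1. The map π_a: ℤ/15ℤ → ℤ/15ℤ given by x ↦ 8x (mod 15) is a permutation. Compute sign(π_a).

+1

Orbit of 4 under x↦8x: [4, 2, 1, 8]… (length divides ord_15(8)).
The orbit structure of x ↦ 8x mod 15: 5 orbits of sizes [4, 4, 4, 2, 1].
Σ(ℓ_i−1) = 15−5 = 10; sign = (−1)^10 = +1.
(8|15)_J = +1 (Zolotarev's lemma cross-check).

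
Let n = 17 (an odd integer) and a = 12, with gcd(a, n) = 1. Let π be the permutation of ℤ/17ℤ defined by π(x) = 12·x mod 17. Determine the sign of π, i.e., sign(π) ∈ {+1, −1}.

-1

Orbit of 9 under x↦12x: [9, 6, 4, 14, 15, 10, 1]… (length divides ord_17(12)).
Cycle lengths of π_12 on ℤ/17ℤ: [16, 1]; 2 cycles in total.
With 2 cycles on 17 points, sign = (−1)^{17−2} = -1.
The Jacobi symbol (12|17) = -1 (Zolotarev) agrees.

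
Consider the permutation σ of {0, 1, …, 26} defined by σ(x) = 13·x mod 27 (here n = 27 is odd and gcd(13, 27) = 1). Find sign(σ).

Trace 13: π^k(13) = [13, 7, 10, 22, 16, 19, 4] for k=0..6.
The orbit structure of x ↦ 13x mod 27: 7 orbits of sizes [9, 9, 3, 3, 1, 1, 1].
27 − 7 = 20 transpositions; sign(π) = (−1)^20 = +1.
Zolotarev: (13|27) = +1, matching the cycle-count sign.

+1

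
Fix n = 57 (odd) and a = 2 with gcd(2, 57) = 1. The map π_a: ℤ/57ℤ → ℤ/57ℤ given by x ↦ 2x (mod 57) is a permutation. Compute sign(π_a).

+1

Orbit of 16 under x↦2x: [16, 32, 7, 14, 28, 56, 55]… (length divides ord_57(2)).
π_2 has 5 disjoint cycles with lengths [18, 18, 18, 2, 1] on {0,…,56}.
sign(π) = (−1)^{n − #cycles} = (−1)^{57−5} = (−1)^52 = +1.
The Jacobi symbol (2|57) = +1 (Zolotarev) agrees.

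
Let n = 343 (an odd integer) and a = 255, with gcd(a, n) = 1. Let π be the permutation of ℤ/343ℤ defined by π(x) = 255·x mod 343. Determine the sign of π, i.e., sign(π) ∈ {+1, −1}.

Orbit of 199 under x↦255x: [199, 324, 300, 11, 61, 120, 73]… (length divides ord_343(255)).
π_255 has 4 disjoint cycles with lengths [294, 42, 6, 1] on {0,…,342}.
With 4 cycles on 343 points, sign = (−1)^{343−4} = -1.
The Jacobi symbol (255|343) = -1 (Zolotarev) agrees.

-1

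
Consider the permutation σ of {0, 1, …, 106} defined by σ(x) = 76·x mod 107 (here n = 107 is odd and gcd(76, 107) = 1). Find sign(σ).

+1

Trace 40: π^k(40) = [40, 44, 27, 19, 53, 69, 1] for k=0..6.
Cycle lengths of π_76 on ℤ/107ℤ: [53, 53, 1]; 3 cycles in total.
Σ(ℓ_i−1) = 107−3 = 104; sign = (−1)^104 = +1.
Zolotarev: (76|107) = +1, matching the cycle-count sign.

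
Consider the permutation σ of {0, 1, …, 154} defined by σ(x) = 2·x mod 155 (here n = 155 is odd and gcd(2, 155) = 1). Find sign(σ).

Start at x=128: 128 → 101 → 47 → 94 → 33 → 66 → 132 → … (one orbit).
Decompose π into cycles: lengths [20, 20, 20, 20, 20, 20, 5, 5, 5, 5, 5, 5, 4, 1] (14 cycles, including the fixed point 0).
155 − 14 = 141 transpositions; sign(π) = (−1)^141 = -1.
Zolotarev: (2|155) = -1, matching the cycle-count sign.

-1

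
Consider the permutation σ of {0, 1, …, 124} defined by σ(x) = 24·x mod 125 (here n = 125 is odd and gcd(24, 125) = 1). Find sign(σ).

+1

Orbit of 51 under x↦24x: [51, 99, 1, 24, 76, 74, 26]… (length divides ord_125(24)).
Decompose π into cycles: lengths [10, 10, 10, 10, 10, 10, 10, 10, 10, 10, 2, 2, 2, 2, 2, 2, 2, 2, 2, 2, 2, 2, 1] (23 cycles, including the fixed point 0).
With 23 cycles on 125 points, sign = (−1)^{125−23} = +1.
The Jacobi symbol (24|125) = +1 (Zolotarev) agrees.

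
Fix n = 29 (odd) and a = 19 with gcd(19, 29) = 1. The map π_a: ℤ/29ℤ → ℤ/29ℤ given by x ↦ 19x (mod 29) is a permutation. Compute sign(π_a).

-1

Start at x=2: 2 → 9 → 26 → 1 → 19 → 13 → 15 → … (one orbit).
Cycle type of π: 28 + 1; total 2 cycles.
n − c = 29 − 2 = 27; sign = (−1)^27 = -1.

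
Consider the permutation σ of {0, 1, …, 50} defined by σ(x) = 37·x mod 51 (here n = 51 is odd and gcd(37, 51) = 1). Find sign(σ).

-1

Orbit of 28 under x↦37x: [28, 16, 31, 25, 7, 4, 46]… (length divides ord_51(37)).
6 cycles of lengths [16, 16, 16, 1, 1, 1].
With 6 cycles on 51 points, sign = (−1)^{51−6} = -1.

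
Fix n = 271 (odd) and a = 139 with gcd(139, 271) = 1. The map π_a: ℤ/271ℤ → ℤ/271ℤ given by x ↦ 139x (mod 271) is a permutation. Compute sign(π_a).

+1

Start at x=72: 72 → 252 → 69 → 106 → 100 → 79 → 141 → … (one orbit).
The orbit structure of x ↦ 139x mod 271: 7 orbits of sizes [45, 45, 45, 45, 45, 45, 1].
271 − 7 = 264 transpositions; sign(π) = (−1)^264 = +1.
Check: (139/271) = +1 by Zolotarev.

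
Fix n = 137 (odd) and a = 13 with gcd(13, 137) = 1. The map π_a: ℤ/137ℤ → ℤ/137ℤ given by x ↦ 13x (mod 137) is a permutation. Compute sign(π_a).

Orbit of 61 under x↦13x: [61, 108, 34, 31, 129, 33, 18]… (length divides ord_137(13)).
Decompose π into cycles: lengths [136, 1] (2 cycles, including the fixed point 0).
With 2 cycles on 137 points, sign = (−1)^{137−2} = -1.

-1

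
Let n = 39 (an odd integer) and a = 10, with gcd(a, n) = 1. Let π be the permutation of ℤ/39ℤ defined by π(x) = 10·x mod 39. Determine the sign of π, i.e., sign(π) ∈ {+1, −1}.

Trace 1: π^k(1) = [1, 10, 22, 25, 16, 4] for k=0..5.
π_10 has 9 disjoint cycles with lengths [6, 6, 6, 6, 6, 6, 1, 1, 1] on {0,…,38}.
9 cycles on 39: each ℓ→(−1)^(ℓ−1), product (−1)^30 = +1.
Check: (10/39) = +1 by Zolotarev.

+1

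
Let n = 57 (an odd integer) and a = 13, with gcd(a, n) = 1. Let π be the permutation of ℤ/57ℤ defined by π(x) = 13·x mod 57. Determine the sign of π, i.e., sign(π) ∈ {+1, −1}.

-1

Orbit of 22 under x↦13x: [22, 1, 13, 55, 31, 4, 52]… (length divides ord_57(13)).
π_13 has 6 disjoint cycles with lengths [18, 18, 18, 1, 1, 1] on {0,…,56}.
n − c = 57 − 6 = 51; sign = (−1)^51 = -1.
Check: (13/57) = -1 by Zolotarev.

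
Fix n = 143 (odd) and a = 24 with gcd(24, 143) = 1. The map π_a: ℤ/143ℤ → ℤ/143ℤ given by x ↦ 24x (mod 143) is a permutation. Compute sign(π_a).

+1

Trace 81: π^k(81) = [81, 85, 38, 54, 9, 73, 36] for k=0..6.
The orbit structure of x ↦ 24x mod 143: 5 orbits of sizes [60, 60, 12, 10, 1].
sign(π) = (−1)^{n − #cycles} = (−1)^{143−5} = (−1)^138 = +1.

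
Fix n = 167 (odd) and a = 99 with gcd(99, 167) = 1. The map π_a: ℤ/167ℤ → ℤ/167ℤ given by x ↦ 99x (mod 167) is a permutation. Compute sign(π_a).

+1

Trace 44: π^k(44) = [44, 14, 50, 107, 72, 114, 97] for k=0..6.
Decompose π into cycles: lengths [83, 83, 1] (3 cycles, including the fixed point 0).
n − c = 167 − 3 = 164; sign = (−1)^164 = +1.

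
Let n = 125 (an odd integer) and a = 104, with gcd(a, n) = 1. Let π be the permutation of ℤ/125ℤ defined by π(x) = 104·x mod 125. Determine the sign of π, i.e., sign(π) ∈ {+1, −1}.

Orbit of 114 under x↦104x: [114, 106, 24, 121, 84, 111, 44]… (length divides ord_125(104)).
Cycle type of π: 50×2 + 10×2 + 2×2 + 1; total 7 cycles.
Σ(ℓ_i−1) = 125−7 = 118; sign = (−1)^118 = +1.

+1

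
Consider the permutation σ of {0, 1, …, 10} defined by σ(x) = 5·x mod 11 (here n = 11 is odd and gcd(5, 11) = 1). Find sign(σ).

Start at x=4: 4 → 9 → 1 → 5 → 3 → 4 (one orbit).
Cycle lengths of π_5 on ℤ/11ℤ: [5, 5, 1]; 3 cycles in total.
Σ(ℓ_i−1) = 11−3 = 8; sign = (−1)^8 = +1.

+1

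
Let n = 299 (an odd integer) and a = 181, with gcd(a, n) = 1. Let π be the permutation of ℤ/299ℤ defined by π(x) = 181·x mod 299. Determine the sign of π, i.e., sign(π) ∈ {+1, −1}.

-1

Start at x=298: 298 → 118 → 129 → 27 → 103 → 105 → 168 → … (one orbit).
20 cycles of lengths [22, 22, 22, 22, 22, 22, 22, 22, 22, 22, 22, 22, 22, 2, 2, 2, 2, 2, 2, 1].
Σ(ℓ_i−1) = 299−20 = 279; sign = (−1)^279 = -1.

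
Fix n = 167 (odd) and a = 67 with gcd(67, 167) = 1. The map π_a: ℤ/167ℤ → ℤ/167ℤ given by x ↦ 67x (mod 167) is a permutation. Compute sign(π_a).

-1

Trace 119: π^k(119) = [119, 124, 125, 25, 5, 1, 67] for k=0..6.
Cycle type of π: 166 + 1; total 2 cycles.
167 − 2 = 165 transpositions; sign(π) = (−1)^165 = -1.
Zolotarev: (67|167) = -1, matching the cycle-count sign.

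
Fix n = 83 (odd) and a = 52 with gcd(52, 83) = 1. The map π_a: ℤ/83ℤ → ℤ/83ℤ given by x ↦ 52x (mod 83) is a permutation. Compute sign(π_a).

-1

Trace 5: π^k(5) = [5, 11, 74, 30, 66, 29, 14] for k=0..6.
2 cycles of lengths [82, 1].
sign(π) = (−1)^{n − #cycles} = (−1)^{83−2} = (−1)^81 = -1.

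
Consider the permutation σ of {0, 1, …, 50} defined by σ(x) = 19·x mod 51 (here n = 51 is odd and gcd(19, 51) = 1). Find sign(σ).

Start at x=16: 16 → 49 → 13 → 43 → 1 → 19 → 4 → … (one orbit).
π_19 has 9 disjoint cycles with lengths [8, 8, 8, 8, 8, 8, 1, 1, 1] on {0,…,50}.
sign(π) = (−1)^{n − #cycles} = (−1)^{51−9} = (−1)^42 = +1.
The Jacobi symbol (19|51) = +1 (Zolotarev) agrees.

+1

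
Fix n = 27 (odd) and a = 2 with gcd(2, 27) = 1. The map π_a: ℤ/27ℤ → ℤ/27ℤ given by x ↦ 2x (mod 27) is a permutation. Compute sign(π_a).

-1

Trace 14: π^k(14) = [14, 1, 2, 4, 8, 16, 5] for k=0..6.
4 cycles of lengths [18, 6, 2, 1].
27 − 4 = 23 transpositions; sign(π) = (−1)^23 = -1.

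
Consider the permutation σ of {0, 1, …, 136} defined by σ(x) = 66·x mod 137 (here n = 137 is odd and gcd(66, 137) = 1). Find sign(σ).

Orbit of 68 under x↦66x: [68, 104, 14, 102, 19, 21, 16]… (length divides ord_137(66)).
Decompose π into cycles: lengths [136, 1] (2 cycles, including the fixed point 0).
n − c = 137 − 2 = 135; sign = (−1)^135 = -1.

-1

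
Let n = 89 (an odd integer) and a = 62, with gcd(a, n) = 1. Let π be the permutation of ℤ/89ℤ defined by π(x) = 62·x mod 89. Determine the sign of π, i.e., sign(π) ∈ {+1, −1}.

-1

Orbit of 11 under x↦62x: [11, 59, 9, 24, 64, 52, 20]… (length divides ord_89(62)).
π_62 has 2 disjoint cycles with lengths [88, 1] on {0,…,88}.
With 2 cycles on 89 points, sign = (−1)^{89−2} = -1.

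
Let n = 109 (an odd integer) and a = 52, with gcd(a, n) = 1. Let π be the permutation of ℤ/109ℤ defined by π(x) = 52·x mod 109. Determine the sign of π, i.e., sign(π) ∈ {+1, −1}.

-1

Trace 63: π^k(63) = [63, 6, 94, 92, 97, 30, 34] for k=0..6.
Decompose π into cycles: lengths [108, 1] (2 cycles, including the fixed point 0).
109 − 2 = 107 transpositions; sign(π) = (−1)^107 = -1.
(52|109)_J = -1 (Zolotarev's lemma cross-check).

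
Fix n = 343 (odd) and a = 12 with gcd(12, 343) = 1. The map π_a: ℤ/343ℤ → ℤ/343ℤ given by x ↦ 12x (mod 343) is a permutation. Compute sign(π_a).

Start at x=328: 328 → 163 → 241 → 148 → 61 → 46 → 209 → … (one orbit).
Cycle type of π: 294 + 42 + 6 + 1; total 4 cycles.
sign(π) = (−1)^{n − #cycles} = (−1)^{343−4} = (−1)^339 = -1.
Check: (12/343) = -1 by Zolotarev.

-1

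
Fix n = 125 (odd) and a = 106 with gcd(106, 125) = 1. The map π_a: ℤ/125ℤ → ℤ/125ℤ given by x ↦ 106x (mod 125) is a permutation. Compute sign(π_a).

+1

Start at x=36: 36 → 66 → 121 → 76 → 56 → 61 → 91 → … (one orbit).
Cycle type of π: 25×4 + 5×4 + 1×5; total 13 cycles.
sign(π) = (−1)^{n − #cycles} = (−1)^{125−13} = (−1)^112 = +1.
The Jacobi symbol (106|125) = +1 (Zolotarev) agrees.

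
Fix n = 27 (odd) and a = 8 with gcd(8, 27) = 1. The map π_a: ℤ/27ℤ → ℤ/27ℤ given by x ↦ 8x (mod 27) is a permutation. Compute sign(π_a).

-1

Trace 8: π^k(8) = [8, 10, 26, 19, 17, 1] for k=0..5.
Cycle type of π: 6×3 + 2×4 + 1; total 8 cycles.
With 8 cycles on 27 points, sign = (−1)^{27−8} = -1.
The Jacobi symbol (8|27) = -1 (Zolotarev) agrees.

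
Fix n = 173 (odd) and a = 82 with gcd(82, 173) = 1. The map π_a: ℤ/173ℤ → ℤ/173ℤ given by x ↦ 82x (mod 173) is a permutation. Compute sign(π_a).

-1

Start at x=24: 24 → 65 → 140 → 62 → 67 → 131 → 16 → … (one orbit).
Cycle type of π: 172 + 1; total 2 cycles.
Σ(ℓ_i−1) = 173−2 = 171; sign = (−1)^171 = -1.
The Jacobi symbol (82|173) = -1 (Zolotarev) agrees.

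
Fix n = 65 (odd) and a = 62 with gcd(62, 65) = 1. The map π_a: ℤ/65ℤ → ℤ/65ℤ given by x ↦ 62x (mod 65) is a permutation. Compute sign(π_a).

Start at x=12: 12 → 29 → 43 → 1 → 62 → 9 → 38 → … (one orbit).
Decompose π into cycles: lengths [12, 12, 12, 12, 6, 6, 4, 1] (8 cycles, including the fixed point 0).
n − c = 65 − 8 = 57; sign = (−1)^57 = -1.
Via Zolotarev, sign(π_{62}) = (62|65) = -1.

-1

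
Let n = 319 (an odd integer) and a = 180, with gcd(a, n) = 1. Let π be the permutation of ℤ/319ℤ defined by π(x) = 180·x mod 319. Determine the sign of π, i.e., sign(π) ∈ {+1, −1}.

+1

Orbit of 291 under x↦180x: [291, 64, 36, 100, 136, 236, 53]… (length divides ord_319(180)).
Cycle lengths of π_180 on ℤ/319ℤ: [70, 70, 70, 70, 14, 14, 5, 5, 1]; 9 cycles in total.
sign(π) = (−1)^{n − #cycles} = (−1)^{319−9} = (−1)^310 = +1.
Check: (180/319) = +1 by Zolotarev.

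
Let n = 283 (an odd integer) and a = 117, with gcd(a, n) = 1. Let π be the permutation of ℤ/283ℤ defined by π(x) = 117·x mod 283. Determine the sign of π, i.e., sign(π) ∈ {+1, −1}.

+1

Trace 201: π^k(201) = [201, 28, 163, 110, 135, 230, 25] for k=0..6.
Cycle type of π: 141×2 + 1; total 3 cycles.
283 − 3 = 280 transpositions; sign(π) = (−1)^280 = +1.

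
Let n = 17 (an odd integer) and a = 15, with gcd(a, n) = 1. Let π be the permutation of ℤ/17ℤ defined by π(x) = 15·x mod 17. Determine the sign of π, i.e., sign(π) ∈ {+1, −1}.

+1

Trace 13: π^k(13) = [13, 8, 1, 15, 4, 9, 16] for k=0..6.
π_15 has 3 disjoint cycles with lengths [8, 8, 1] on {0,…,16}.
n − c = 17 − 3 = 14; sign = (−1)^14 = +1.
The Jacobi symbol (15|17) = +1 (Zolotarev) agrees.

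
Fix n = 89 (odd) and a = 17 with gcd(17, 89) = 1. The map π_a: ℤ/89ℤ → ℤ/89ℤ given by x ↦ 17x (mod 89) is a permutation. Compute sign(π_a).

Start at x=16: 16 → 5 → 85 → 21 → 1 → 17 → 22 → … (one orbit).
3 cycles of lengths [44, 44, 1].
n − c = 89 − 3 = 86; sign = (−1)^86 = +1.
Check: (17/89) = +1 by Zolotarev.

+1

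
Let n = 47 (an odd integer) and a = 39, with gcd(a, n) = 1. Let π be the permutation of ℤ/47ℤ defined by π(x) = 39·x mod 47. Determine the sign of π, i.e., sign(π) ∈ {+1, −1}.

Trace 43: π^k(43) = [43, 32, 26, 27, 19, 36, 41] for k=0..6.
Cycle lengths of π_39 on ℤ/47ℤ: [46, 1]; 2 cycles in total.
2 cycles on 47: each ℓ→(−1)^(ℓ−1), product (−1)^45 = -1.
Via Zolotarev, sign(π_{39}) = (39|47) = -1.

-1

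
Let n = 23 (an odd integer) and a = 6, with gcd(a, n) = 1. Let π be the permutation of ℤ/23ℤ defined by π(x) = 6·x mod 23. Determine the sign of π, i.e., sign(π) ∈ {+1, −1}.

+1

Start at x=1: 1 → 6 → 13 → 9 → 8 → 2 → 12 → … (one orbit).
3 cycles of lengths [11, 11, 1].
3 cycles on 23: each ℓ→(−1)^(ℓ−1), product (−1)^20 = +1.
(6|23)_J = +1 (Zolotarev's lemma cross-check).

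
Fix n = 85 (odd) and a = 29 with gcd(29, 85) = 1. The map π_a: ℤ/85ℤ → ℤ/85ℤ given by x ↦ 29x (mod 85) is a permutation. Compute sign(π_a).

Orbit of 66 under x↦29x: [66, 44, 1, 29, 76, 79, 81]… (length divides ord_85(29)).
Cycle type of π: 16×5 + 2×2 + 1; total 8 cycles.
8 cycles on 85: each ℓ→(−1)^(ℓ−1), product (−1)^77 = -1.

-1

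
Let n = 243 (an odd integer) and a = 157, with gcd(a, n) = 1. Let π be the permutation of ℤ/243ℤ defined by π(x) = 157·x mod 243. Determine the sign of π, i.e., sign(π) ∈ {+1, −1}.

+1

Trace 109: π^k(109) = [109, 103, 133, 226, 4, 142, 181] for k=0..6.
Decompose π into cycles: lengths [81, 81, 27, 27, 9, 9, 3, 3, 1, 1, 1] (11 cycles, including the fixed point 0).
Σ(ℓ_i−1) = 243−11 = 232; sign = (−1)^232 = +1.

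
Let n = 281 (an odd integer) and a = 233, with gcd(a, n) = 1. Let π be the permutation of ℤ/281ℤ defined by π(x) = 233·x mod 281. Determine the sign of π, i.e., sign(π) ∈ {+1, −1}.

Orbit of 255 under x↦233x: [255, 124, 230, 200, 235, 241, 234]… (length divides ord_281(233)).
π_233 has 2 disjoint cycles with lengths [280, 1] on {0,…,280}.
sign(π) = (−1)^{n − #cycles} = (−1)^{281−2} = (−1)^279 = -1.
Zolotarev: (233|281) = -1, matching the cycle-count sign.

-1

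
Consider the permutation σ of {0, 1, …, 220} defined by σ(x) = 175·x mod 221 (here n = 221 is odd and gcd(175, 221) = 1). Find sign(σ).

+1

Start at x=127: 127 → 125 → 217 → 184 → 155 → 163 → 16 → … (one orbit).
π_175 has 7 disjoint cycles with lengths [48, 48, 48, 48, 16, 12, 1] on {0,…,220}.
n − c = 221 − 7 = 214; sign = (−1)^214 = +1.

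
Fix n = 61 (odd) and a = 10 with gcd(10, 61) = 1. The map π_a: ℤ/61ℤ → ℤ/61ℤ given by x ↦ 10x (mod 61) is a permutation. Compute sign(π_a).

-1

Orbit of 2 under x↦10x: [2, 20, 17, 48, 53, 42, 54]… (length divides ord_61(10)).
Decompose π into cycles: lengths [60, 1] (2 cycles, including the fixed point 0).
With 2 cycles on 61 points, sign = (−1)^{61−2} = -1.
Check: (10/61) = -1 by Zolotarev.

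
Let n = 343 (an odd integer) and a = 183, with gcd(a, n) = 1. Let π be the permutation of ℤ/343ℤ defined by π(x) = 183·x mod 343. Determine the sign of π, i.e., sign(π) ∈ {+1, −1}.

Orbit of 85 under x↦183x: [85, 120, 8, 92, 29, 162, 148]… (length divides ord_343(183)).
Decompose π into cycles: lengths [49, 49, 49, 49, 49, 49, 7, 7, 7, 7, 7, 7, 1, 1, 1, 1, 1, 1, 1] (19 cycles, including the fixed point 0).
sign(π) = (−1)^{n − #cycles} = (−1)^{343−19} = (−1)^324 = +1.

+1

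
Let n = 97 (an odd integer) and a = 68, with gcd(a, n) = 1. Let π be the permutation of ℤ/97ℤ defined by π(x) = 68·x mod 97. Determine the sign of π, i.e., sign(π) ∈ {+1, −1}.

-1

Trace 32: π^k(32) = [32, 42, 43, 14, 79, 37, 91] for k=0..6.
2 cycles of lengths [96, 1].
sign(π) = (−1)^{n − #cycles} = (−1)^{97−2} = (−1)^95 = -1.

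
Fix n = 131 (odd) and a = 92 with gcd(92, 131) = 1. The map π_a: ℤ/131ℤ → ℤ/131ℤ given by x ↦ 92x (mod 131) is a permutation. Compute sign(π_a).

-1

Start at x=18: 18 → 84 → 130 → 39 → 51 → 107 → 19 → … (one orbit).
6 cycles of lengths [26, 26, 26, 26, 26, 1].
With 6 cycles on 131 points, sign = (−1)^{131−6} = -1.
Zolotarev: (92|131) = -1, matching the cycle-count sign.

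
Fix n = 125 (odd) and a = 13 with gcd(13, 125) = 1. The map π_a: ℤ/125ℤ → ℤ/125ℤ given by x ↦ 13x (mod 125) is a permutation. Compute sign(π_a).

-1

Trace 119: π^k(119) = [119, 47, 111, 68, 9, 117, 21] for k=0..6.
π_13 has 4 disjoint cycles with lengths [100, 20, 4, 1] on {0,…,124}.
Σ(ℓ_i−1) = 125−4 = 121; sign = (−1)^121 = -1.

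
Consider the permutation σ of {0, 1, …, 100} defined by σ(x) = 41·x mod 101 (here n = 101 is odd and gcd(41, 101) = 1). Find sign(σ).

Trace 95: π^k(95) = [95, 57, 14, 69, 1, 41, 65] for k=0..6.
The orbit structure of x ↦ 41x mod 101: 6 orbits of sizes [20, 20, 20, 20, 20, 1].
Σ(ℓ_i−1) = 101−6 = 95; sign = (−1)^95 = -1.
Check: (41/101) = -1 by Zolotarev.

-1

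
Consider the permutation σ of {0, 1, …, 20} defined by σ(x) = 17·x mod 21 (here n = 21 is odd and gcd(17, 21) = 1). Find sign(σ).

+1

Start at x=5: 5 → 1 → 17 → 16 → 20 → 4 → 5 (one orbit).
Cycle lengths of π_17 on ℤ/21ℤ: [6, 6, 6, 2, 1]; 5 cycles in total.
sign(π) = (−1)^{n − #cycles} = (−1)^{21−5} = (−1)^16 = +1.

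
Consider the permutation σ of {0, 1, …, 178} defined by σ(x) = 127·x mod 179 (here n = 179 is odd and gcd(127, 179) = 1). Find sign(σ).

Orbit of 19 under x↦127x: [19, 86, 3, 23, 57, 79, 9]… (length divides ord_179(127)).
Cycle type of π: 178 + 1; total 2 cycles.
n − c = 179 − 2 = 177; sign = (−1)^177 = -1.

-1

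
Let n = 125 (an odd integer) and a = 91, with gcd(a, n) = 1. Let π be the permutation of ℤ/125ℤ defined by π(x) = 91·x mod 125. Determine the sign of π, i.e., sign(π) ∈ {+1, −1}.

+1

Trace 36: π^k(36) = [36, 26, 116, 56, 96, 111, 101] for k=0..6.
Decompose π into cycles: lengths [25, 25, 25, 25, 5, 5, 5, 5, 1, 1, 1, 1, 1] (13 cycles, including the fixed point 0).
sign(π) = (−1)^{n − #cycles} = (−1)^{125−13} = (−1)^112 = +1.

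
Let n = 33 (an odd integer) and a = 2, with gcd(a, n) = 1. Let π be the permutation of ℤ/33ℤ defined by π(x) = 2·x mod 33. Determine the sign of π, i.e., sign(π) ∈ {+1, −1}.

+1

Orbit of 17 under x↦2x: [17, 1, 2, 4, 8, 16, 32]… (length divides ord_33(2)).
The orbit structure of x ↦ 2x mod 33: 5 orbits of sizes [10, 10, 10, 2, 1].
sign(π) = (−1)^{n − #cycles} = (−1)^{33−5} = (−1)^28 = +1.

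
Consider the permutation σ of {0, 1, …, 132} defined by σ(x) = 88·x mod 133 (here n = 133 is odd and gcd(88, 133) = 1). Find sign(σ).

-1

Orbit of 102 under x↦88x: [102, 65, 1, 88, 30, 113]… (length divides ord_133(88)).
Cycle type of π: 6×21 + 3×2 + 1; total 24 cycles.
n − c = 133 − 24 = 109; sign = (−1)^109 = -1.
The Jacobi symbol (88|133) = -1 (Zolotarev) agrees.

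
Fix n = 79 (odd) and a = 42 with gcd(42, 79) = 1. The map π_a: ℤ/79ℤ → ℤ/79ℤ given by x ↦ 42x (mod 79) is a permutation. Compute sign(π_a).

+1

Start at x=73: 73 → 64 → 2 → 5 → 52 → 51 → 9 → … (one orbit).
Decompose π into cycles: lengths [39, 39, 1] (3 cycles, including the fixed point 0).
With 3 cycles on 79 points, sign = (−1)^{79−3} = +1.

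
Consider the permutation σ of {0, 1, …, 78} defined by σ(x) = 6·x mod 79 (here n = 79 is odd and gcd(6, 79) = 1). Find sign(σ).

-1

Trace 35: π^k(35) = [35, 52, 75, 55, 14, 5, 30] for k=0..6.
Cycle type of π: 78 + 1; total 2 cycles.
sign(π) = (−1)^{n − #cycles} = (−1)^{79−2} = (−1)^77 = -1.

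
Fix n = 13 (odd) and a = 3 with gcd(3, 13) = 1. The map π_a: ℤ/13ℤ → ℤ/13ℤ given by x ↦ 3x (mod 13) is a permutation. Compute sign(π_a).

+1

Trace 9: π^k(9) = [9, 1, 3] for k=0..2.
π_3 has 5 disjoint cycles with lengths [3, 3, 3, 3, 1] on {0,…,12}.
n − c = 13 − 5 = 8; sign = (−1)^8 = +1.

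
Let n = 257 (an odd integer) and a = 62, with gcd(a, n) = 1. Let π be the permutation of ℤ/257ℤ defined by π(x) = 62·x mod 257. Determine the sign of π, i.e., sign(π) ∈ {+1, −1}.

+1

Trace 50: π^k(50) = [50, 16, 221, 81, 139, 137, 13] for k=0..6.
Cycle type of π: 128×2 + 1; total 3 cycles.
Σ(ℓ_i−1) = 257−3 = 254; sign = (−1)^254 = +1.
Zolotarev: (62|257) = +1, matching the cycle-count sign.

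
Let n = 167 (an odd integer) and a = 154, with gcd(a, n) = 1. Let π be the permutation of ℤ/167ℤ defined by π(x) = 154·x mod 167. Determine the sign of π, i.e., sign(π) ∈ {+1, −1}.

Orbit of 122 under x↦154x: [122, 84, 77, 1, 154, 2, 141]… (length divides ord_167(154)).
Cycle lengths of π_154 on ℤ/167ℤ: [83, 83, 1]; 3 cycles in total.
n − c = 167 − 3 = 164; sign = (−1)^164 = +1.

+1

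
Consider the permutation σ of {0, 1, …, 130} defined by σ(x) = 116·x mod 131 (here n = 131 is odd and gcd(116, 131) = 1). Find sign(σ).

Trace 19: π^k(19) = [19, 108, 83, 65, 73, 84, 50] for k=0..6.
Cycle type of π: 130 + 1; total 2 cycles.
n − c = 131 − 2 = 129; sign = (−1)^129 = -1.

-1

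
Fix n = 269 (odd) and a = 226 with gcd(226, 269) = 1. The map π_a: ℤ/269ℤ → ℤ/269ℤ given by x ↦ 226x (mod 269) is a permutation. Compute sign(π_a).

+1

Start at x=25: 25 → 1 → 226 → 235 → 117 → 80 → 57 → … (one orbit).
Decompose π into cycles: lengths [67, 67, 67, 67, 1] (5 cycles, including the fixed point 0).
5 cycles on 269: each ℓ→(−1)^(ℓ−1), product (−1)^264 = +1.
Via Zolotarev, sign(π_{226}) = (226|269) = +1.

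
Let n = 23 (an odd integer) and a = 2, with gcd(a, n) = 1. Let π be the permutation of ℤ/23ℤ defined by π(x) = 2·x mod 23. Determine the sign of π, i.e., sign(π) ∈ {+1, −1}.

+1

Start at x=4: 4 → 8 → 16 → 9 → 18 → 13 → 3 → … (one orbit).
Cycle type of π: 11×2 + 1; total 3 cycles.
23 − 3 = 20 transpositions; sign(π) = (−1)^20 = +1.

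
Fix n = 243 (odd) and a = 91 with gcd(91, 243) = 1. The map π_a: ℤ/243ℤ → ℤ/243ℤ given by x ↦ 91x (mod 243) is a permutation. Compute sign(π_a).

+1

Start at x=82: 82 → 172 → 100 → 109 → 199 → 127 → 136 → … (one orbit).
π_91 has 27 disjoint cycles with lengths [27, 27, 27, 27, 27, 27, 9, 9, 9, 9, 9, 9, 3, 3, 3, 3, 3, 3, 1, 1, 1, 1, 1, 1, 1, 1, 1] on {0,…,242}.
sign(π) = (−1)^{n − #cycles} = (−1)^{243−27} = (−1)^216 = +1.
Zolotarev: (91|243) = +1, matching the cycle-count sign.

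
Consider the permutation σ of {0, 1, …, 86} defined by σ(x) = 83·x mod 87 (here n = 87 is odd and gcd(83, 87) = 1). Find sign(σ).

-1

Trace 52: π^k(52) = [52, 53, 49, 65, 1, 83, 16] for k=0..6.
The orbit structure of x ↦ 83x mod 87: 10 orbits of sizes [14, 14, 14, 14, 7, 7, 7, 7, 2, 1].
n − c = 87 − 10 = 77; sign = (−1)^77 = -1.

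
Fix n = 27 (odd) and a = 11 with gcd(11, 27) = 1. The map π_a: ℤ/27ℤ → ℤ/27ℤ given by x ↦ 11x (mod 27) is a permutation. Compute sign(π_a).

-1

Start at x=7: 7 → 23 → 10 → 2 → 22 → 26 → 16 → … (one orbit).
The orbit structure of x ↦ 11x mod 27: 4 orbits of sizes [18, 6, 2, 1].
27 − 4 = 23 transpositions; sign(π) = (−1)^23 = -1.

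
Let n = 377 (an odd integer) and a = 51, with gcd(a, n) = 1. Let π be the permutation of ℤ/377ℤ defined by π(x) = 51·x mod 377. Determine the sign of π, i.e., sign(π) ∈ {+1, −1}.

Trace 170: π^k(170) = [170, 376, 326, 38, 53, 64, 248] for k=0..6.
π_51 has 33 disjoint cycles with lengths [14, 14, 14, 14, 14, 14, 14, 14, 14, 14, 14, 14, 14, 14, 14, 14, 14, 14, 14, 14, 14, 14, 14, 14, 14, 14, 2, 2, 2, 2, 2, 2, 1] on {0,…,376}.
n − c = 377 − 33 = 344; sign = (−1)^344 = +1.

+1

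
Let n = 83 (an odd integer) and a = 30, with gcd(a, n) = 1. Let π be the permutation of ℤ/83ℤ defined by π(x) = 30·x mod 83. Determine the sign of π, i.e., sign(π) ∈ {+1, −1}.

Start at x=41: 41 → 68 → 48 → 29 → 40 → 38 → 61 → … (one orbit).
The orbit structure of x ↦ 30x mod 83: 3 orbits of sizes [41, 41, 1].
With 3 cycles on 83 points, sign = (−1)^{83−3} = +1.

+1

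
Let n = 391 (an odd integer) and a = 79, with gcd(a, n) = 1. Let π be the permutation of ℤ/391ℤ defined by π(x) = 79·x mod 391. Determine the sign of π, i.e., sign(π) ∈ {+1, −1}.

Start at x=358: 358 → 130 → 104 → 5 → 4 → 316 → 331 → … (one orbit).
Cycle lengths of π_79 on ℤ/391ℤ: [176, 176, 22, 16, 1]; 5 cycles in total.
sign(π) = (−1)^{n − #cycles} = (−1)^{391−5} = (−1)^386 = +1.

+1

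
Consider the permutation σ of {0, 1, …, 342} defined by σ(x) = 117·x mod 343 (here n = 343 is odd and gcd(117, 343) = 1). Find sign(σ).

-1

Trace 79: π^k(79) = [79, 325, 295, 215, 116, 195, 177] for k=0..6.
Cycle lengths of π_117 on ℤ/343ℤ: [42, 42, 42, 42, 42, 42, 42, 6, 6, 6, 6, 6, 6, 6, 6, 1]; 16 cycles in total.
16 cycles on 343: each ℓ→(−1)^(ℓ−1), product (−1)^327 = -1.
(117|343)_J = -1 (Zolotarev's lemma cross-check).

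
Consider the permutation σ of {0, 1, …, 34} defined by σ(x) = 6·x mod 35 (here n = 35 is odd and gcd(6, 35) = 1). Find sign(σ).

-1

Orbit of 1 under x↦6x: [1, 6]… (length divides ord_35(6)).
The orbit structure of x ↦ 6x mod 35: 20 orbits of sizes [2, 2, 2, 2, 2, 2, 2, 2, 2, 2, 2, 2, 2, 2, 2, 1, 1, 1, 1, 1].
sign(π) = (−1)^{n − #cycles} = (−1)^{35−20} = (−1)^15 = -1.
(6|35)_J = -1 (Zolotarev's lemma cross-check).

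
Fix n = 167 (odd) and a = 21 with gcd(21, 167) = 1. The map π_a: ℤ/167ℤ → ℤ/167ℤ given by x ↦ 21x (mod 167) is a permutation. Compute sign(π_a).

Start at x=64: 64 → 8 → 1 → 21 → 107 → 76 → 93 → … (one orbit).
π_21 has 3 disjoint cycles with lengths [83, 83, 1] on {0,…,166}.
sign(π) = (−1)^{n − #cycles} = (−1)^{167−3} = (−1)^164 = +1.

+1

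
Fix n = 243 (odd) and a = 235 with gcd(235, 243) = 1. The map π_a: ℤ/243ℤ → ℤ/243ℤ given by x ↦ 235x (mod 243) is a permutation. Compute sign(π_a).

Start at x=163: 163 → 154 → 226 → 136 → 127 → 199 → 109 → … (one orbit).
27 cycles of lengths [27, 27, 27, 27, 27, 27, 9, 9, 9, 9, 9, 9, 3, 3, 3, 3, 3, 3, 1, 1, 1, 1, 1, 1, 1, 1, 1].
sign(π) = (−1)^{n − #cycles} = (−1)^{243−27} = (−1)^216 = +1.
Zolotarev: (235|243) = +1, matching the cycle-count sign.

+1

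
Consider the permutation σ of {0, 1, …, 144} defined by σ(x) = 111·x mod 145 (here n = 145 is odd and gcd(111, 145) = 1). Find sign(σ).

Trace 81: π^k(81) = [81, 1, 111, 141, 136, 16, 36] for k=0..6.
25 cycles of lengths [7, 7, 7, 7, 7, 7, 7, 7, 7, 7, 7, 7, 7, 7, 7, 7, 7, 7, 7, 7, 1, 1, 1, 1, 1].
145 − 25 = 120 transpositions; sign(π) = (−1)^120 = +1.
Via Zolotarev, sign(π_{111}) = (111|145) = +1.

+1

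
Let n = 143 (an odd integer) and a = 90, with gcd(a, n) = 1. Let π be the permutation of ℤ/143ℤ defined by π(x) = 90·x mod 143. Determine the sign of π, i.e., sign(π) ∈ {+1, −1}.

-1

Orbit of 1 under x↦90x: [1, 90, 92, 129, 27, 142, 53]… (length divides ord_143(90)).
Cycle lengths of π_90 on ℤ/143ℤ: [10, 10, 10, 10, 10, 10, 10, 10, 10, 10, 10, 10, 10, 2, 2, 2, 2, 2, 2, 1]; 20 cycles in total.
20 cycles on 143: each ℓ→(−1)^(ℓ−1), product (−1)^123 = -1.
Zolotarev: (90|143) = -1, matching the cycle-count sign.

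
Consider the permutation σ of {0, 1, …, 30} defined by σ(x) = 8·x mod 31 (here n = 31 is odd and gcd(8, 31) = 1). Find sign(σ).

+1

Trace 2: π^k(2) = [2, 16, 4, 1, 8] for k=0..4.
7 cycles of lengths [5, 5, 5, 5, 5, 5, 1].
7 cycles on 31: each ℓ→(−1)^(ℓ−1), product (−1)^24 = +1.
Zolotarev: (8|31) = +1, matching the cycle-count sign.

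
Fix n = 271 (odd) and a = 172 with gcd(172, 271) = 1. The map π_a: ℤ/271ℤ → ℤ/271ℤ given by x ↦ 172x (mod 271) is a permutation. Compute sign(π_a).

Trace 149: π^k(149) = [149, 154, 201, 155, 102, 200, 254] for k=0..6.
Decompose π into cycles: lengths [270, 1] (2 cycles, including the fixed point 0).
n − c = 271 − 2 = 269; sign = (−1)^269 = -1.
Check: (172/271) = -1 by Zolotarev.

-1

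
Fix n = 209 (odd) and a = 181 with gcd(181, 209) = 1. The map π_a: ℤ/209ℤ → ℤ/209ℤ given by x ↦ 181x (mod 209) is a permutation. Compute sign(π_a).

Start at x=168: 168 → 103 → 42 → 78 → 115 → 124 → 81 → … (one orbit).
π_181 has 6 disjoint cycles with lengths [90, 90, 18, 5, 5, 1] on {0,…,208}.
209 − 6 = 203 transpositions; sign(π) = (−1)^203 = -1.

-1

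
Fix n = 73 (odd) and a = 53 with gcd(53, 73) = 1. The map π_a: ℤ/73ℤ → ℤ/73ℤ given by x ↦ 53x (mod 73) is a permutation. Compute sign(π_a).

-1

Orbit of 47 under x↦53x: [47, 9, 39, 23, 51, 2, 33]… (length divides ord_73(53)).
The orbit structure of x ↦ 53x mod 73: 2 orbits of sizes [72, 1].
n − c = 73 − 2 = 71; sign = (−1)^71 = -1.
The Jacobi symbol (53|73) = -1 (Zolotarev) agrees.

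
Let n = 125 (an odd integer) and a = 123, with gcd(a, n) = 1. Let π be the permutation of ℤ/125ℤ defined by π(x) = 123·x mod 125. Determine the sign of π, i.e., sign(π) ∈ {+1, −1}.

-1

Start at x=6: 6 → 113 → 24 → 77 → 96 → 58 → 9 → … (one orbit).
Decompose π into cycles: lengths [100, 20, 4, 1] (4 cycles, including the fixed point 0).
With 4 cycles on 125 points, sign = (−1)^{125−4} = -1.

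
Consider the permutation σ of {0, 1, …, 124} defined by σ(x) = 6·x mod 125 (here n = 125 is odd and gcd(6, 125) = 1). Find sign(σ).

+1

Orbit of 61 under x↦6x: [61, 116, 71, 51, 56, 86, 16]… (length divides ord_125(6)).
Decompose π into cycles: lengths [25, 25, 25, 25, 5, 5, 5, 5, 1, 1, 1, 1, 1] (13 cycles, including the fixed point 0).
sign(π) = (−1)^{n − #cycles} = (−1)^{125−13} = (−1)^112 = +1.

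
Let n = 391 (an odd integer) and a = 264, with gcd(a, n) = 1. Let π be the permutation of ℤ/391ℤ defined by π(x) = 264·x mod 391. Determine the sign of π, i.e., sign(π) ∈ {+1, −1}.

-1

Trace 353: π^k(353) = [353, 134, 186, 229, 242, 155, 256] for k=0..6.
Cycle lengths of π_264 on ℤ/391ℤ: [88, 88, 88, 88, 22, 8, 8, 1]; 8 cycles in total.
Σ(ℓ_i−1) = 391−8 = 383; sign = (−1)^383 = -1.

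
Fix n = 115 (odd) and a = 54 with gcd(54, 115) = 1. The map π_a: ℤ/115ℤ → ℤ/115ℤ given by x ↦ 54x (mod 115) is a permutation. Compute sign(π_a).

Trace 101: π^k(101) = [101, 49, 1, 54, 41, 29, 71] for k=0..6.
π_54 has 9 disjoint cycles with lengths [22, 22, 22, 22, 11, 11, 2, 2, 1] on {0,…,114}.
Σ(ℓ_i−1) = 115−9 = 106; sign = (−1)^106 = +1.
(54|115)_J = +1 (Zolotarev's lemma cross-check).

+1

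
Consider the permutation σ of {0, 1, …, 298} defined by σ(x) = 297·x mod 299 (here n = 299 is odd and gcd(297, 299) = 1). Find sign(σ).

+1

Start at x=60: 60 → 179 → 240 → 118 → 63 → 173 → 252 → … (one orbit).
Decompose π into cycles: lengths [132, 132, 22, 12, 1] (5 cycles, including the fixed point 0).
sign(π) = (−1)^{n − #cycles} = (−1)^{299−5} = (−1)^294 = +1.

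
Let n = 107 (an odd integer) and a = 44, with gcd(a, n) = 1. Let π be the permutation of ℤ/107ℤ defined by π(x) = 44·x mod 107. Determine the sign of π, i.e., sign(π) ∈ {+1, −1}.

Trace 57: π^k(57) = [57, 47, 35, 42, 29, 99, 76] for k=0..6.
Cycle lengths of π_44 on ℤ/107ℤ: [53, 53, 1]; 3 cycles in total.
With 3 cycles on 107 points, sign = (−1)^{107−3} = +1.
The Jacobi symbol (44|107) = +1 (Zolotarev) agrees.

+1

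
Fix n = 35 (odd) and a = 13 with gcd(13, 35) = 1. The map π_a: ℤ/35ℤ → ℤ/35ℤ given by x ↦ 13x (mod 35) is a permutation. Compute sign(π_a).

Start at x=1: 1 → 13 → 29 → 27 → 1 (one orbit).
The orbit structure of x ↦ 13x mod 35: 11 orbits of sizes [4, 4, 4, 4, 4, 4, 4, 2, 2, 2, 1].
n − c = 35 − 11 = 24; sign = (−1)^24 = +1.

+1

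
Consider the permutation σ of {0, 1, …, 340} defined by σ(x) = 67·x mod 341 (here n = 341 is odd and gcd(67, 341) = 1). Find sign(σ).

+1

Start at x=1: 1 → 67 → 56 → 1 (one orbit).
The orbit structure of x ↦ 67x mod 341: 121 orbits of sizes [3, 3, 3, 3, 3, 3, 3, 3, 3, 3, 3, 3, 3, 3, 3, 3, 3, 3, 3, 3, 3, 3, 3, 3, 3, 3, 3, 3, 3, 3, 3, 3, 3, 3, 3, 3, 3, 3, 3, 3, 3, 3, 3, 3, 3, 3, 3, 3, 3, 3, 3, 3, 3, 3, 3, 3, 3, 3, 3, 3, 3, 3, 3, 3, 3, 3, 3, 3, 3, 3, 3, 3, 3, 3, 3, 3, 3, 3, 3, 3, 3, 3, 3, 3, 3, 3, 3, 3, 3, 3, 3, 3, 3, 3, 3, 3, 3, 3, 3, 3, 3, 3, 3, 3, 3, 3, 3, 3, 3, 3, 1, 1, 1, 1, 1, 1, 1, 1, 1, 1, 1].
n − c = 341 − 121 = 220; sign = (−1)^220 = +1.
Check: (67/341) = +1 by Zolotarev.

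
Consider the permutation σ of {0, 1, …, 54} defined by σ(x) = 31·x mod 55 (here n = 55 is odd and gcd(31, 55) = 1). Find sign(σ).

+1

Orbit of 1 under x↦31x: [1, 31, 26, 36, 16]… (length divides ord_55(31)).
Cycle lengths of π_31 on ℤ/55ℤ: [5, 5, 5, 5, 5, 5, 5, 5, 5, 5, 1, 1, 1, 1, 1]; 15 cycles in total.
n − c = 55 − 15 = 40; sign = (−1)^40 = +1.
Check: (31/55) = +1 by Zolotarev.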